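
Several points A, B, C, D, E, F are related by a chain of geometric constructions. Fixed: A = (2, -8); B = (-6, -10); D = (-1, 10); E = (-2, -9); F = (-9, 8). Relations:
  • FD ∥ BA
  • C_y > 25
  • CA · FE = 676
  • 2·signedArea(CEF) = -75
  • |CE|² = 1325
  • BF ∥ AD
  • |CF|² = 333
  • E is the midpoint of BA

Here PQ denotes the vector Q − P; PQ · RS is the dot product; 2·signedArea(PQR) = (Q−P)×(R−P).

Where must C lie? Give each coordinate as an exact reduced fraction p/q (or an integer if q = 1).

C = (-12, 26)

1. C_x = -12  [2·signedArea(CEF) = -75 ∩ CA · FE = 676]
2. C_y = 26  [2·signedArea(CEF) = -75 ∩ CA · FE = 676]
   → C = (-12, 26)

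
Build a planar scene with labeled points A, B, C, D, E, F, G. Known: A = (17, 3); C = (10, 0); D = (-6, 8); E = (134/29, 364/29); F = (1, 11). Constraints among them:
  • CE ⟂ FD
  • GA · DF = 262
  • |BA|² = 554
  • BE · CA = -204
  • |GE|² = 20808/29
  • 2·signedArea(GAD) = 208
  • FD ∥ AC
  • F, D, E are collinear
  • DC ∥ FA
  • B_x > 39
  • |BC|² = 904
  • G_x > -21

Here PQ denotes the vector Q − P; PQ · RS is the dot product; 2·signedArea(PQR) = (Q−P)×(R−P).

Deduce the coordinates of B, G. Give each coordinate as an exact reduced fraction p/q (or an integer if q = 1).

B = (40, -2)
G = (-20, 2)

1. B_x = 40  [line -7·x + -3·y + 274 = 0 ∩ |BA|² = 554]
2. B_y = -2  [line -7·x + -3·y + 274 = 0 ∩ |BA|² = 554]
   → B = (40, -2)
3. G_x = -20  [2·signedArea(GAD) = 208 ∩ GA · DF = 262]
4. G_y = 2  [2·signedArea(GAD) = 208 ∩ GA · DF = 262]
   → G = (-20, 2)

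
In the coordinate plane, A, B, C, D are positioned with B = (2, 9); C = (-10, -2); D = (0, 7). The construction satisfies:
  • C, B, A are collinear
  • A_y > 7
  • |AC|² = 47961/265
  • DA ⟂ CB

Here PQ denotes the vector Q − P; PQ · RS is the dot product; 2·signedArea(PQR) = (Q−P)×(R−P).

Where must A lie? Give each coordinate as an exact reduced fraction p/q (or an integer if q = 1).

1. A_x = -22/265  [C, B, A are collinear ∩ DA ⟂ CB]
2. A_y = 1879/265  [C, B, A are collinear ∩ DA ⟂ CB]
   → A = (-22/265, 1879/265)

A = (-22/265, 1879/265)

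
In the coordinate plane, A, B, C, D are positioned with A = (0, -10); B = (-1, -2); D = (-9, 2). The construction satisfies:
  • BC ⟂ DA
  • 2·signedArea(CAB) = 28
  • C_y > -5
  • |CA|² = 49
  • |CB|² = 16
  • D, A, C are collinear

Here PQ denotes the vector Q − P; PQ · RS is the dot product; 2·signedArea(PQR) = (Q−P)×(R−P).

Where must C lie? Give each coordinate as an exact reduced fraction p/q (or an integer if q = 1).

1. C_x = -21/5  [D, A, C are collinear ∩ BC ⟂ DA]
2. C_y = -22/5  [D, A, C are collinear ∩ BC ⟂ DA]
   → C = (-21/5, -22/5)

C = (-21/5, -22/5)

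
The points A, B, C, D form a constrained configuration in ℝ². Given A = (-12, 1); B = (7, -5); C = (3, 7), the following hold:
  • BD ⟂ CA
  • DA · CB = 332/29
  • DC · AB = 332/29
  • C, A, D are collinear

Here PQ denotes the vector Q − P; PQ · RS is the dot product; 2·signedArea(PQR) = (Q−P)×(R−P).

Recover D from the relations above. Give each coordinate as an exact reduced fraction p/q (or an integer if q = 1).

1. D_x = 67/29  [C, A, D are collinear ∩ BD ⟂ CA]
2. D_y = 195/29  [C, A, D are collinear ∩ BD ⟂ CA]
   → D = (67/29, 195/29)

D = (67/29, 195/29)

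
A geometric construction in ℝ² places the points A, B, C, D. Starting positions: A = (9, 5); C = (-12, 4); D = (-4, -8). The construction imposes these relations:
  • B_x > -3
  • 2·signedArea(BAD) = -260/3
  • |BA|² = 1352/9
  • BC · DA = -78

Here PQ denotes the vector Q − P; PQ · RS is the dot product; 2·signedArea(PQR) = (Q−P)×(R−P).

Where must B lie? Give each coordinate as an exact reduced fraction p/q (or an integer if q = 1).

B = (-7/3, 1/3)

1. B_x = -7/3  [2·signedArea(BAD) = -260/3 ∩ BC · DA = -78]
2. B_y = 1/3  [2·signedArea(BAD) = -260/3 ∩ BC · DA = -78]
   → B = (-7/3, 1/3)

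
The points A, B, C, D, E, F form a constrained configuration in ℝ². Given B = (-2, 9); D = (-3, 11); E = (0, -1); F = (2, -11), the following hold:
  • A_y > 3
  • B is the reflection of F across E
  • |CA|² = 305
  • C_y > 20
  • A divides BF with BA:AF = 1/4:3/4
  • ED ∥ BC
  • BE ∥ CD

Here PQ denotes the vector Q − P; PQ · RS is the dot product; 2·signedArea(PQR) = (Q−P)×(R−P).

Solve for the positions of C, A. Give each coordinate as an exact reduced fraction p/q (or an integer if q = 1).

1. C_x = -5  [BE ∥ CD ∩ ED ∥ BC]
2. C_y = 21  [BE ∥ CD ∩ ED ∥ BC]
   → C = (-5, 21)
3. A_x = -1  [A divides BF with BA:AF = 1/4:3/4]
4. A_y = 4  [A divides BF with BA:AF = 1/4:3/4]
   → A = (-1, 4)

A = (-1, 4)
C = (-5, 21)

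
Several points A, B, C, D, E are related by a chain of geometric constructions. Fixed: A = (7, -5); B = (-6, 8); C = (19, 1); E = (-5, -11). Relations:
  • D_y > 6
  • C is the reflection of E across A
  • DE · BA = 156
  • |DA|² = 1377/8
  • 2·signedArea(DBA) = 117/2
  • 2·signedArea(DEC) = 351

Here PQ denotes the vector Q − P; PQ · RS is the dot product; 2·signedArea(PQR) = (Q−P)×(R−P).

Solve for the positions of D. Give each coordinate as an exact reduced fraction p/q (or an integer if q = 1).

D = (1/4, 25/4)

1. D_x = 1/4  [DE · BA = 156 ∩ 2·signedArea(DBA) = 117/2]
2. D_y = 25/4  [DE · BA = 156 ∩ 2·signedArea(DBA) = 117/2]
   → D = (1/4, 25/4)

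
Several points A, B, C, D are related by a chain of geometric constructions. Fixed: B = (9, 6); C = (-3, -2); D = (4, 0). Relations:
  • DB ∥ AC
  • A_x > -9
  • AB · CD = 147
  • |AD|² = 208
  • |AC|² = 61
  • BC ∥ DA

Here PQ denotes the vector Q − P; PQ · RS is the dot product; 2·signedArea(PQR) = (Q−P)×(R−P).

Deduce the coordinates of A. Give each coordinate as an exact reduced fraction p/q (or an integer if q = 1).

1. A_x = -8  [DB ∥ AC ∩ BC ∥ DA]
2. A_y = -8  [DB ∥ AC ∩ BC ∥ DA]
   → A = (-8, -8)

A = (-8, -8)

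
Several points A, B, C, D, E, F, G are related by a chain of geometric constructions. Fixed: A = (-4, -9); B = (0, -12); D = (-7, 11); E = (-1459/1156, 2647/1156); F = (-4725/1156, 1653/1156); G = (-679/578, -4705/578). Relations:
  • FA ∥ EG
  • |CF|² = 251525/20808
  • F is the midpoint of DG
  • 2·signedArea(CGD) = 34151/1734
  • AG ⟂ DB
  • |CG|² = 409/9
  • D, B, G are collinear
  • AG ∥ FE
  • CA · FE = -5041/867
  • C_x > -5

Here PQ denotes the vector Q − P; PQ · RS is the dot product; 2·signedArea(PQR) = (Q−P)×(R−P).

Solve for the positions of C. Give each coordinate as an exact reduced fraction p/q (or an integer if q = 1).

1. C_x = -7037/1734  [line -11063/578·x + -3367/578·y + -9139/102 = 0 ∩ |CF|² = 251525/20808]
2. C_y = -1183/578  [line -11063/578·x + -3367/578·y + -9139/102 = 0 ∩ |CF|² = 251525/20808]
   → C = (-7037/1734, -1183/578)

C = (-7037/1734, -1183/578)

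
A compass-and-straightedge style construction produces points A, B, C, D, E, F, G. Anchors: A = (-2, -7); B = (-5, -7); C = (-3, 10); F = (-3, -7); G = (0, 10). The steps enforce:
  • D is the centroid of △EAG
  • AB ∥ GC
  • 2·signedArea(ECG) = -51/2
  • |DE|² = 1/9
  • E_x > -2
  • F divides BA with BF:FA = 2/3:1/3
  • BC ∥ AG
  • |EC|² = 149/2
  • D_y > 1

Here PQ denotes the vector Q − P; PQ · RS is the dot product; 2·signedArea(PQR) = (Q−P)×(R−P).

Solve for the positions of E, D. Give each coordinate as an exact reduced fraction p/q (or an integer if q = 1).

D = (-7/6, 3/2)
E = (-3/2, 3/2)

1. E_y = 3/2  [2·signedArea(ECG) = -51/2]
2. E_x = -3/2  [|EC|² = 149/2]
   → E = (-3/2, 3/2)
3. D_x = -7/6  [D is the centroid of △EAG]
4. D_y = 3/2  [D is the centroid of △EAG]
   → D = (-7/6, 3/2)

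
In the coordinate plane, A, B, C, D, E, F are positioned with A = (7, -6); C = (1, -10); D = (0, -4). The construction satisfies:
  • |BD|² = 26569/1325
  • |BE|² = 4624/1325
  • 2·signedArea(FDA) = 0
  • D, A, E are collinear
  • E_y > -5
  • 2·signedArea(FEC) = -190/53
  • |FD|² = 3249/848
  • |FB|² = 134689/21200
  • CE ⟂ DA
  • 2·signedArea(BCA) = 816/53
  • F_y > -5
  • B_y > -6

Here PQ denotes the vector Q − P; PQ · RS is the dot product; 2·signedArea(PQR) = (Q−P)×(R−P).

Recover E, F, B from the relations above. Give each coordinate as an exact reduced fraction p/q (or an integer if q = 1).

1. E_x = 133/53  [D, A, E are collinear ∩ CE ⟂ DA]
2. E_y = -250/53  [D, A, E are collinear ∩ CE ⟂ DA]
   → E = (133/53, -250/53)
3. F_x = 399/212  [2·signedArea(FDA) = 0 ∩ 2·signedArea(FEC) = -190/53]
4. F_y = -481/106  [2·signedArea(FDA) = 0 ∩ 2·signedArea(FEC) = -190/53]
   → F = (399/212, -481/106)
5. B_x = 1141/265  [line -4·x + 6·y + 2576/53 = 0 ∩ |BD|² = 26569/1325]
6. B_y = -1386/265  [line -4·x + 6·y + 2576/53 = 0 ∩ |BD|² = 26569/1325]
   → B = (1141/265, -1386/265)

B = (1141/265, -1386/265)
E = (133/53, -250/53)
F = (399/212, -481/106)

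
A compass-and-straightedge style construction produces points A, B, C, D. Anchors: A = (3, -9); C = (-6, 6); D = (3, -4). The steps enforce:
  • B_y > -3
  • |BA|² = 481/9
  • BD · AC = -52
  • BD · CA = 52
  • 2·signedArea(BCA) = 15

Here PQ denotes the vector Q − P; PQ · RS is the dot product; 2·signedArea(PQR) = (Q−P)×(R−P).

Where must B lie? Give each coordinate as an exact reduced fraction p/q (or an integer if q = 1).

B = (0, -7/3)

1. B_x = 0  [BD · CA = 52 ∩ 2·signedArea(BCA) = 15]
2. B_y = -7/3  [BD · CA = 52 ∩ 2·signedArea(BCA) = 15]
   → B = (0, -7/3)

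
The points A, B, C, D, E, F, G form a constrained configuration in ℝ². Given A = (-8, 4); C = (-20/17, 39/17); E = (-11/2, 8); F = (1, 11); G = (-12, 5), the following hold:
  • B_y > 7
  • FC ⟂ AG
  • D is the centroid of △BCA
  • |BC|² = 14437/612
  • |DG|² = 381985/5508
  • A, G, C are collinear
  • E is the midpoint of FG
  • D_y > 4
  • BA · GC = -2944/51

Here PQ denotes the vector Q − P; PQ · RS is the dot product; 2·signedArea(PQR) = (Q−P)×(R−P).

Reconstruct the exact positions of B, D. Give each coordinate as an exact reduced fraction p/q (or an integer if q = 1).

B = (-193/102, 362/51)
D = (-1129/306, 683/153)

1. B_x = -193/102  [line -184/17·x + 46/17·y + -2024/51 = 0 ∩ |BC|² = 14437/612]
2. B_y = 362/51  [line -184/17·x + 46/17·y + -2024/51 = 0 ∩ |BC|² = 14437/612]
   → B = (-193/102, 362/51)
3. D_x = -1129/306  [D is the centroid of △BCA]
4. D_y = 683/153  [D is the centroid of △BCA]
   → D = (-1129/306, 683/153)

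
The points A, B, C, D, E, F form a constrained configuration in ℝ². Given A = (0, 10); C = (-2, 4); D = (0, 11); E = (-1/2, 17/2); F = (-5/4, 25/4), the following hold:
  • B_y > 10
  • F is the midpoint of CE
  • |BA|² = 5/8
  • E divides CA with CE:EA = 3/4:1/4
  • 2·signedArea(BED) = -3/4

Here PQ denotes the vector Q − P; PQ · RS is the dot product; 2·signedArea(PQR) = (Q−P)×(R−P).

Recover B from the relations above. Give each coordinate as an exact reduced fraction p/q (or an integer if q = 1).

1. B_x = 1/4  [line -5/2·x + 1/2·y + -19/4 = 0 ∩ |BA|² = 5/8]
2. B_y = 43/4  [line -5/2·x + 1/2·y + -19/4 = 0 ∩ |BA|² = 5/8]
   → B = (1/4, 43/4)

B = (1/4, 43/4)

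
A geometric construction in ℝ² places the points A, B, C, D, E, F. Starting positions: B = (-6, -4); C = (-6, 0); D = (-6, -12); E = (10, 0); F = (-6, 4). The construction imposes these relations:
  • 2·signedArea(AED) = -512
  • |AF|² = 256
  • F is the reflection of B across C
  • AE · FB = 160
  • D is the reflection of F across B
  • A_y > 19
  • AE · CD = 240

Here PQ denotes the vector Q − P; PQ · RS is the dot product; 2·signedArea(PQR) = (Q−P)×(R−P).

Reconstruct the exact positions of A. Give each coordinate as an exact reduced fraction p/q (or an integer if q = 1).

1. A_x = -6  [2·signedArea(AED) = -512 ∩ AE · CD = 240]
2. A_y = 20  [2·signedArea(AED) = -512 ∩ AE · CD = 240]
   → A = (-6, 20)

A = (-6, 20)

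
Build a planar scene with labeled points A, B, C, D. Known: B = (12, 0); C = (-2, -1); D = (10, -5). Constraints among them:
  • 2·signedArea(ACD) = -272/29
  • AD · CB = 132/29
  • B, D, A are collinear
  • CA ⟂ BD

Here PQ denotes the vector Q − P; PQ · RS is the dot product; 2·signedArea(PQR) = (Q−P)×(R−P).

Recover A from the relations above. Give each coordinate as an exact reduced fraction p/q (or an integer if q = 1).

A = (282/29, -165/29)

1. A_x = 282/29  [B, D, A are collinear ∩ CA ⟂ BD]
2. A_y = -165/29  [B, D, A are collinear ∩ CA ⟂ BD]
   → A = (282/29, -165/29)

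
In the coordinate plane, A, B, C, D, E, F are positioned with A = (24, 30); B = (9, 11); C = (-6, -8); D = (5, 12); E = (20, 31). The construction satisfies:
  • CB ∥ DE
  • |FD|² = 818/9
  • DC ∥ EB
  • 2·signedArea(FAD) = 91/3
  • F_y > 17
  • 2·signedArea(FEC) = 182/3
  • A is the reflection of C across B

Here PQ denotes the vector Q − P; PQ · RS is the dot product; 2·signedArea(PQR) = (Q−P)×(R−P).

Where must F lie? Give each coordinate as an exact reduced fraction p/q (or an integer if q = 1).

1. F_x = 38/3  [2·signedArea(FEC) = 182/3 ∩ 2·signedArea(FAD) = 91/3]
2. F_y = 53/3  [2·signedArea(FEC) = 182/3 ∩ 2·signedArea(FAD) = 91/3]
   → F = (38/3, 53/3)

F = (38/3, 53/3)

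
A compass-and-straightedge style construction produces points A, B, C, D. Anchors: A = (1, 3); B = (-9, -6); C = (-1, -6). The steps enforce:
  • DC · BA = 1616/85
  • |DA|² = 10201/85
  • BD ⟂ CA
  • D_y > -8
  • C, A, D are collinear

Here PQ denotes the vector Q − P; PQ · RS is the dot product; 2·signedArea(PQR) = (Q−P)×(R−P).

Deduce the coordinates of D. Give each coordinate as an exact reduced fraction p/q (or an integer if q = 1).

1. D_x = -117/85  [C, A, D are collinear ∩ BD ⟂ CA]
2. D_y = -654/85  [C, A, D are collinear ∩ BD ⟂ CA]
   → D = (-117/85, -654/85)

D = (-117/85, -654/85)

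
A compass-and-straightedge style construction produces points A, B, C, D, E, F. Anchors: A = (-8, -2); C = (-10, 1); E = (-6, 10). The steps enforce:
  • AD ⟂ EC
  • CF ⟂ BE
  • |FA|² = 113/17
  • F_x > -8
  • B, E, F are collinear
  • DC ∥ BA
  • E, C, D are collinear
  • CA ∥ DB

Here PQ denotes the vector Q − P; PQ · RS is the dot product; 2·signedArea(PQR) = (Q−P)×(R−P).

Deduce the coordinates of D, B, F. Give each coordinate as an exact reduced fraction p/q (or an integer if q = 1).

1. D_x = -1046/97  [E, C, D are collinear ∩ AD ⟂ EC]
2. D_y = -74/97  [E, C, D are collinear ∩ AD ⟂ EC]
   → D = (-1046/97, -74/97)
3. B_x = -852/97  [DC ∥ BA ∩ CA ∥ DB]
4. B_y = -365/97  [DC ∥ BA ∩ CA ∥ DB]
   → B = (-852/97, -365/97)
5. F_x = -672/85  [B, E, F are collinear ∩ CF ⟂ BE]
6. F_y = 49/85  [B, E, F are collinear ∩ CF ⟂ BE]
   → F = (-672/85, 49/85)

B = (-852/97, -365/97)
D = (-1046/97, -74/97)
F = (-672/85, 49/85)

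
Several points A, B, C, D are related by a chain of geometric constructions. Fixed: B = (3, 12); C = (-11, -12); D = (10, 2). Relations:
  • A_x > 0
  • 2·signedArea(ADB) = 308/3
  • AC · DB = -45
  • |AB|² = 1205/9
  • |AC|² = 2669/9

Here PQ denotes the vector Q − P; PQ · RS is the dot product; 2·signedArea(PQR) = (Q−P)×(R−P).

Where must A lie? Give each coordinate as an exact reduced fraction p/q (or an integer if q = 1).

1. A_x = 2/3  [2·signedArea(ADB) = 308/3 ∩ AC · DB = -45]
2. A_y = 2/3  [2·signedArea(ADB) = 308/3 ∩ AC · DB = -45]
   → A = (2/3, 2/3)

A = (2/3, 2/3)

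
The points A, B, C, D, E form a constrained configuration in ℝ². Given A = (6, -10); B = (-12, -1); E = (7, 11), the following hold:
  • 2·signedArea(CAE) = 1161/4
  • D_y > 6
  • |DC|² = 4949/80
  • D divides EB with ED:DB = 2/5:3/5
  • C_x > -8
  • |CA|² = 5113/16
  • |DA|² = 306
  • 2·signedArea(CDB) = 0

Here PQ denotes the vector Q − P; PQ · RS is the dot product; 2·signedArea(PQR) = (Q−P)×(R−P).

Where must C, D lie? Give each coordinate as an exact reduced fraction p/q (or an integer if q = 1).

C = (-29/4, 2)
D = (-3/5, 31/5)

1. C_x = -29/4  [line -21·x + 1·y + -617/4 = 0 ∩ |CA|² = 5113/16]
2. C_y = 2  [line -21·x + 1·y + -617/4 = 0 ∩ |CA|² = 5113/16]
   → C = (-29/4, 2)
3. D_x = -3/5  [2·signedArea(CDB) = 0 ∩ D divides EB with ED:DB = 2/5:3/5]
4. D_y = 31/5  [2·signedArea(CDB) = 0 ∩ D divides EB with ED:DB = 2/5:3/5]
   → D = (-3/5, 31/5)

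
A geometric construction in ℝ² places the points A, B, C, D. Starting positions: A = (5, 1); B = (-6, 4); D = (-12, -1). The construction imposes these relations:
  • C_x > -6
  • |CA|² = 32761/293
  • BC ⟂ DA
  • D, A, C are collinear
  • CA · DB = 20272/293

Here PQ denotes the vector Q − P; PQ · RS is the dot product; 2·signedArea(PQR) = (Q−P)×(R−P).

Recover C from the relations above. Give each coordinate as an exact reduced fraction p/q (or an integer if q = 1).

C = (-1612/293, -69/293)

1. C_x = -1612/293  [D, A, C are collinear ∩ BC ⟂ DA]
2. C_y = -69/293  [D, A, C are collinear ∩ BC ⟂ DA]
   → C = (-1612/293, -69/293)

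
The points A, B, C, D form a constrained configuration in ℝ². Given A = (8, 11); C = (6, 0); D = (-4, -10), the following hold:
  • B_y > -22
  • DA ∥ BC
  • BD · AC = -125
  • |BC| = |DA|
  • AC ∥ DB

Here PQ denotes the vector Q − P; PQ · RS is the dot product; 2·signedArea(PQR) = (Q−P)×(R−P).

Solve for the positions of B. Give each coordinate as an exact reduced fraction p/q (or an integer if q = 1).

B = (-6, -21)

1. B_x = -6  [DA ∥ BC ∩ AC ∥ DB]
2. B_y = -21  [DA ∥ BC ∩ AC ∥ DB]
   → B = (-6, -21)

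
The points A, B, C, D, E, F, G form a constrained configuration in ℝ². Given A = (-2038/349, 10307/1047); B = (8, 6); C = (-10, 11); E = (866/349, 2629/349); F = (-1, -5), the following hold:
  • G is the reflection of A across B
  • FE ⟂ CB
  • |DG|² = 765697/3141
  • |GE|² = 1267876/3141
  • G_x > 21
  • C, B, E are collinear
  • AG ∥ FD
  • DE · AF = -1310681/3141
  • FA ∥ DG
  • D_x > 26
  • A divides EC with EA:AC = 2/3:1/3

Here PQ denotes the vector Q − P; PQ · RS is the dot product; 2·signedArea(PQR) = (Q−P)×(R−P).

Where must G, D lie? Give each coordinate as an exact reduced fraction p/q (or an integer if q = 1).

D = (9311/349, -13285/1047)
G = (7622/349, 2257/1047)

1. G_x = 7622/349  [G is the reflection of A across B]
2. G_y = 2257/1047  [G is the reflection of A across B]
   → G = (7622/349, 2257/1047)
3. D_x = 9311/349  [FA ∥ DG ∩ AG ∥ FD]
4. D_y = -13285/1047  [FA ∥ DG ∩ AG ∥ FD]
   → D = (9311/349, -13285/1047)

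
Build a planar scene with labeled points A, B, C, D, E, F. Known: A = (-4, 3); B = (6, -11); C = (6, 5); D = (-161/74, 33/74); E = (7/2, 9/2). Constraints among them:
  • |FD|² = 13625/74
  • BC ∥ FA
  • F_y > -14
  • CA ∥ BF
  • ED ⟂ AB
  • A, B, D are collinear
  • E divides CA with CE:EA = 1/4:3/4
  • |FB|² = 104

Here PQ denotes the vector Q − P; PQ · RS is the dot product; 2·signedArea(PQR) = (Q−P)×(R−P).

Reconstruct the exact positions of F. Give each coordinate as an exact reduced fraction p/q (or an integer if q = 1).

1. F_x = -4  [BC ∥ FA ∩ CA ∥ BF]
2. F_y = -13  [BC ∥ FA ∩ CA ∥ BF]
   → F = (-4, -13)

F = (-4, -13)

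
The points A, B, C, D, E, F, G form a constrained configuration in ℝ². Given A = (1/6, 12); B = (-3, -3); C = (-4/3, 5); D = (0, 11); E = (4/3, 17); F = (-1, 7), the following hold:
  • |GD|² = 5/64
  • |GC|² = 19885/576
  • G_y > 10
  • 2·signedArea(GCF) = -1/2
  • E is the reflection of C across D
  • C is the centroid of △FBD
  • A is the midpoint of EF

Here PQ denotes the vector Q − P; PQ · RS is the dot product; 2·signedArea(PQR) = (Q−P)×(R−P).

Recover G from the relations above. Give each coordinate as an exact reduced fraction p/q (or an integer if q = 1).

1. G_x = -1/8  [line -2·x + 1/3·y + -23/6 = 0 ∩ |GC|² = 19885/576]
2. G_y = 43/4  [line -2·x + 1/3·y + -23/6 = 0 ∩ |GC|² = 19885/576]
   → G = (-1/8, 43/4)

G = (-1/8, 43/4)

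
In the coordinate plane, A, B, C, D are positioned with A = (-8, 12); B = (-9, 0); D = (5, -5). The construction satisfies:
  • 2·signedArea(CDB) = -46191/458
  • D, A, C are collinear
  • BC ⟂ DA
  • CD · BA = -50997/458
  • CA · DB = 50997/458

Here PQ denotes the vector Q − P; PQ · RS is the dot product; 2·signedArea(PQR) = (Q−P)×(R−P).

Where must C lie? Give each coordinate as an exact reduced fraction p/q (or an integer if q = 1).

C = (-1181/458, 2249/458)

1. C_x = -1181/458  [D, A, C are collinear ∩ BC ⟂ DA]
2. C_y = 2249/458  [D, A, C are collinear ∩ BC ⟂ DA]
   → C = (-1181/458, 2249/458)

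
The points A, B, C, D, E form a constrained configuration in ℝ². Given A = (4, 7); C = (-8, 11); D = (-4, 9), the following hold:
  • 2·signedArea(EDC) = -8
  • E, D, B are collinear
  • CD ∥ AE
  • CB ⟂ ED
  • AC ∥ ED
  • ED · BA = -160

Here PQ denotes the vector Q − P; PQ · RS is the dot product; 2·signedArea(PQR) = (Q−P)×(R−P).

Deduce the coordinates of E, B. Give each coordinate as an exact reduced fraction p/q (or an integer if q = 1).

B = (-41/5, 52/5)
E = (8, 5)

1. E_x = 8  [AC ∥ ED ∩ CD ∥ AE]
2. E_y = 5  [AC ∥ ED ∩ CD ∥ AE]
   → E = (8, 5)
3. B_x = -41/5  [E, D, B are collinear ∩ CB ⟂ ED]
4. B_y = 52/5  [E, D, B are collinear ∩ CB ⟂ ED]
   → B = (-41/5, 52/5)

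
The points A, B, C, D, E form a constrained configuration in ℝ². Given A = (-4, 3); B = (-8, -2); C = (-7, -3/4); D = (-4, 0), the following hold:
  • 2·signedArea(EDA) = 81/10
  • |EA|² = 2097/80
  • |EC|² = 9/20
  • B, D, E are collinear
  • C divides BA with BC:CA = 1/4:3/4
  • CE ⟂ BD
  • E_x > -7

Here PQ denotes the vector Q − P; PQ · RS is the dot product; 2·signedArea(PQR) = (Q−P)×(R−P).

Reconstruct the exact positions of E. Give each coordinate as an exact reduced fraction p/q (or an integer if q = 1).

E = (-67/10, -27/20)

1. E_x = -67/10  [B, D, E are collinear ∩ CE ⟂ BD]
2. E_y = -27/20  [B, D, E are collinear ∩ CE ⟂ BD]
   → E = (-67/10, -27/20)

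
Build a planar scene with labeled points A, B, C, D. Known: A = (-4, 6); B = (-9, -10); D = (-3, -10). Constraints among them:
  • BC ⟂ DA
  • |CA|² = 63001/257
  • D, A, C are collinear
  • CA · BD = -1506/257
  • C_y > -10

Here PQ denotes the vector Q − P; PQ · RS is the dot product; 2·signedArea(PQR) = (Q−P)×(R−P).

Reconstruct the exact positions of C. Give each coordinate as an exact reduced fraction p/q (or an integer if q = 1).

C = (-777/257, -2474/257)

1. C_x = -777/257  [D, A, C are collinear ∩ BC ⟂ DA]
2. C_y = -2474/257  [D, A, C are collinear ∩ BC ⟂ DA]
   → C = (-777/257, -2474/257)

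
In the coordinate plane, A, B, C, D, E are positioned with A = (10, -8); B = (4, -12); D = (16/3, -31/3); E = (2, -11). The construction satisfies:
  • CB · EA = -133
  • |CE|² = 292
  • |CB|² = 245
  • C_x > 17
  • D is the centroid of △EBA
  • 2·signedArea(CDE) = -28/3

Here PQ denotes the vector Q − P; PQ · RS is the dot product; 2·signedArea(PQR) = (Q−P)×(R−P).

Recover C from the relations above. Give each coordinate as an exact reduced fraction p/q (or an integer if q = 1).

C = (18, -5)

1. C_x = 18  [2·signedArea(CDE) = -28/3 ∩ CB · EA = -133]
2. C_y = -5  [2·signedArea(CDE) = -28/3 ∩ CB · EA = -133]
   → C = (18, -5)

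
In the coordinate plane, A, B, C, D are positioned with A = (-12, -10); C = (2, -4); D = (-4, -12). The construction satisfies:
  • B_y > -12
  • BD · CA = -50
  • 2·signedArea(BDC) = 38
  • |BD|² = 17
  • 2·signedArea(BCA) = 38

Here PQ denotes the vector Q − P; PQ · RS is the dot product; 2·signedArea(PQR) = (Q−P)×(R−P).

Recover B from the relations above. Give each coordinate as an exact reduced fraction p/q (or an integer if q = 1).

B = (-8, -11)

1. B_x = -8  [2·signedArea(BDC) = 38 ∩ 2·signedArea(BCA) = 38]
2. B_y = -11  [2·signedArea(BDC) = 38 ∩ 2·signedArea(BCA) = 38]
   → B = (-8, -11)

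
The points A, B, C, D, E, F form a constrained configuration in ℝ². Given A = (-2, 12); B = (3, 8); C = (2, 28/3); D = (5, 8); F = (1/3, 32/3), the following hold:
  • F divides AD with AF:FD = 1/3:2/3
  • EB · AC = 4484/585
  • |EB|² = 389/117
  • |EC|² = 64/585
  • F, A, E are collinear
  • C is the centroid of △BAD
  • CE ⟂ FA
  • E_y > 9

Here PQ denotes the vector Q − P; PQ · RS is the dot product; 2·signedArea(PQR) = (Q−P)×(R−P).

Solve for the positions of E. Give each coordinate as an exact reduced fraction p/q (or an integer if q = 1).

E = (422/195, 1876/195)

1. E_x = 422/195  [F, A, E are collinear ∩ CE ⟂ FA]
2. E_y = 1876/195  [F, A, E are collinear ∩ CE ⟂ FA]
   → E = (422/195, 1876/195)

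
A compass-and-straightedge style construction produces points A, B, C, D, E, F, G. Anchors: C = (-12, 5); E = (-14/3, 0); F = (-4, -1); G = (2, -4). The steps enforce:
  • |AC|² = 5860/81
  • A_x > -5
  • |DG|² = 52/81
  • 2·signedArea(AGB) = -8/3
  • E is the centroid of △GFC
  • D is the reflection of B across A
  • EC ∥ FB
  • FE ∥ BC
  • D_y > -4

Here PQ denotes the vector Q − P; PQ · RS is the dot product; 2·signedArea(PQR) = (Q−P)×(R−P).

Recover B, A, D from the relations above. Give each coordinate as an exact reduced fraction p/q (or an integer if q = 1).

A = (-44/9, 1/3)
B = (-34/3, 4)
D = (14/9, -10/3)

1. B_x = -34/3  [FE ∥ BC ∩ EC ∥ FB]
2. B_y = 4  [FE ∥ BC ∩ EC ∥ FB]
   → B = (-34/3, 4)
3. A_x = -44/9  [line -8·x + -40/3·y + -104/3 = 0 ∩ |AC|² = 5860/81]
4. A_y = 1/3  [line -8·x + -40/3·y + -104/3 = 0 ∩ |AC|² = 5860/81]
   → A = (-44/9, 1/3)
5. D_x = 14/9  [D is the reflection of B across A]
6. D_y = -10/3  [D is the reflection of B across A]
   → D = (14/9, -10/3)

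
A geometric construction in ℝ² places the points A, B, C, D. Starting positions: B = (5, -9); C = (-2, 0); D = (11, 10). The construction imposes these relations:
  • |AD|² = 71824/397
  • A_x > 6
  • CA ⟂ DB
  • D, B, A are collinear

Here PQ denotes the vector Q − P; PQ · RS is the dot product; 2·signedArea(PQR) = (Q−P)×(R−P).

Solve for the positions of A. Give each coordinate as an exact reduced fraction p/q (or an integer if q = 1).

1. A_x = 2759/397  [D, B, A are collinear ∩ CA ⟂ DB]
2. A_y = -1122/397  [D, B, A are collinear ∩ CA ⟂ DB]
   → A = (2759/397, -1122/397)

A = (2759/397, -1122/397)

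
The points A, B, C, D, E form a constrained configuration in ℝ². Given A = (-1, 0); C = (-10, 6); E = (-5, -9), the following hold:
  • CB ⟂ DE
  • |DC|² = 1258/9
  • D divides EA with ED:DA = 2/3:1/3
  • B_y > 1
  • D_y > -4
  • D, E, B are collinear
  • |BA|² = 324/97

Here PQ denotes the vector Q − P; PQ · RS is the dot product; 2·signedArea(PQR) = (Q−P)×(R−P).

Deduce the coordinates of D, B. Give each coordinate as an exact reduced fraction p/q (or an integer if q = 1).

B = (-25/97, 162/97)
D = (-7/3, -3)

1. D_x = -7/3  [D divides EA with ED:DA = 2/3:1/3]
2. D_y = -3  [D divides EA with ED:DA = 2/3:1/3]
   → D = (-7/3, -3)
3. B_x = -25/97  [D, E, B are collinear ∩ CB ⟂ DE]
4. B_y = 162/97  [D, E, B are collinear ∩ CB ⟂ DE]
   → B = (-25/97, 162/97)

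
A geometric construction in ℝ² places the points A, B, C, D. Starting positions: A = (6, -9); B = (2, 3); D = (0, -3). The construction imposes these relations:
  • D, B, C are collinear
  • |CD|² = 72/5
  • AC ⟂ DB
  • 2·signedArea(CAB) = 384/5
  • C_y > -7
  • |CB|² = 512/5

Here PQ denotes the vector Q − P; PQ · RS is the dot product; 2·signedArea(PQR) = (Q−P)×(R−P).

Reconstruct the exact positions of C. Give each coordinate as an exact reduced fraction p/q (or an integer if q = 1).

C = (-6/5, -33/5)

1. C_x = -6/5  [D, B, C are collinear ∩ AC ⟂ DB]
2. C_y = -33/5  [D, B, C are collinear ∩ AC ⟂ DB]
   → C = (-6/5, -33/5)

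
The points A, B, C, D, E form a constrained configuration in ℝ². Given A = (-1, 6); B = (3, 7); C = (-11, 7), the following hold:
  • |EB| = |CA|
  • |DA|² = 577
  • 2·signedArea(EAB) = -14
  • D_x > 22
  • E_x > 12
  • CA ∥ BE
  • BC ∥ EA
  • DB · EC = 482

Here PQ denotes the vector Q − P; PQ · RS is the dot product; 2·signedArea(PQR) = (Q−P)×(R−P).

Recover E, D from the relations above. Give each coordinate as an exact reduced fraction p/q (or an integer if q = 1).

1. E_x = 13  [BC ∥ EA ∩ CA ∥ BE]
2. E_y = 6  [BC ∥ EA ∩ CA ∥ BE]
   → E = (13, 6)
3. D_x = 23  [line 24·x + -1·y + -547 = 0 ∩ |DA|² = 577]
4. D_y = 5  [line 24·x + -1·y + -547 = 0 ∩ |DA|² = 577]
   → D = (23, 5)

D = (23, 5)
E = (13, 6)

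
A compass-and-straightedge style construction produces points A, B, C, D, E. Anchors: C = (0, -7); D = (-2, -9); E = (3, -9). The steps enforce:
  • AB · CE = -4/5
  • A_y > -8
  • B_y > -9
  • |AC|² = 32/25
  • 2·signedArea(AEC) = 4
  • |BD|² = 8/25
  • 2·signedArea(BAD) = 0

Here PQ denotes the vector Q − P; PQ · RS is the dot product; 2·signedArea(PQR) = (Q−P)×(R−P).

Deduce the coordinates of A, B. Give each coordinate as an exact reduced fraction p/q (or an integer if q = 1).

1. A_x = -4/5  [line -2·x + -3·y + -25 = 0 ∩ |AC|² = 32/25]
2. A_y = -39/5  [line -2·x + -3·y + -25 = 0 ∩ |AC|² = 32/25]
   → A = (-4/5, -39/5)
3. B_x = -8/5  [2·signedArea(BAD) = 0 ∩ AB · CE = -4/5]
4. B_y = -43/5  [2·signedArea(BAD) = 0 ∩ AB · CE = -4/5]
   → B = (-8/5, -43/5)

A = (-4/5, -39/5)
B = (-8/5, -43/5)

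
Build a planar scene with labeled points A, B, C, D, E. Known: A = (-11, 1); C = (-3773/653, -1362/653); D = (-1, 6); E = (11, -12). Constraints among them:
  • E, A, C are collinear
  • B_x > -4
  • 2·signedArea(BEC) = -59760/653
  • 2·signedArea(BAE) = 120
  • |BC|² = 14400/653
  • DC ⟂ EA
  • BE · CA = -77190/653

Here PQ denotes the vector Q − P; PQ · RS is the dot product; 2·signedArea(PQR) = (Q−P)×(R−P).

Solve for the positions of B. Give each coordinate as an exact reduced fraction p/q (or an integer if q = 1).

1. B_x = -2213/653  [BE · CA = -77190/653 ∩ 2·signedArea(BAE) = 120]
2. B_y = 1278/653  [BE · CA = -77190/653 ∩ 2·signedArea(BAE) = 120]
   → B = (-2213/653, 1278/653)

B = (-2213/653, 1278/653)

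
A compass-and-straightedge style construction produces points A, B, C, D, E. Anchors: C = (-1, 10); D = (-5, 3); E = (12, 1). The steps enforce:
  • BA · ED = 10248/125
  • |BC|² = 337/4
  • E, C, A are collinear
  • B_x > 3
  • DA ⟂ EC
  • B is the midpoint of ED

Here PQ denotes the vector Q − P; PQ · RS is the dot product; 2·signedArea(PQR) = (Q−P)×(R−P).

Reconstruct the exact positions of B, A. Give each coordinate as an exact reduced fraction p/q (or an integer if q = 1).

1. B_x = 7/2  [B is the midpoint of ED]
2. B_y = 2  [B is the midpoint of ED]
   → B = (7/2, 2)
3. A_x = -107/250  [E, C, A are collinear ∩ DA ⟂ EC]
4. A_y = 2401/250  [E, C, A are collinear ∩ DA ⟂ EC]
   → A = (-107/250, 2401/250)

A = (-107/250, 2401/250)
B = (7/2, 2)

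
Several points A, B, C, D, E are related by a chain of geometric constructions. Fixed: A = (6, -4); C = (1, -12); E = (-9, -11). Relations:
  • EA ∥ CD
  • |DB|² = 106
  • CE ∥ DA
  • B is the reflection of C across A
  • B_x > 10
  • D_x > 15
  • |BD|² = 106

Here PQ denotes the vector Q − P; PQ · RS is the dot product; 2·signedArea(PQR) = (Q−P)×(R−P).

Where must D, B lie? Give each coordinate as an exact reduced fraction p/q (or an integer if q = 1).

1. D_x = 16  [CE ∥ DA ∩ EA ∥ CD]
2. D_y = -5  [CE ∥ DA ∩ EA ∥ CD]
   → D = (16, -5)
3. B_x = 11  [B is the reflection of C across A]
4. B_y = 4  [B is the reflection of C across A]
   → B = (11, 4)

B = (11, 4)
D = (16, -5)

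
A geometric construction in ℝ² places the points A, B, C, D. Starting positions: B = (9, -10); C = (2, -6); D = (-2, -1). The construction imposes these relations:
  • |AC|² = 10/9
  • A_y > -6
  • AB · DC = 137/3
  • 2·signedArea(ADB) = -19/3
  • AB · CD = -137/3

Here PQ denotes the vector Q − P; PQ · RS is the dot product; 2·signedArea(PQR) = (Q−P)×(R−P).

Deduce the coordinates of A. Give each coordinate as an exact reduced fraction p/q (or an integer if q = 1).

1. A_x = 3  [AB · DC = 137/3 ∩ 2·signedArea(ADB) = -19/3]
2. A_y = -17/3  [AB · DC = 137/3 ∩ 2·signedArea(ADB) = -19/3]
   → A = (3, -17/3)

A = (3, -17/3)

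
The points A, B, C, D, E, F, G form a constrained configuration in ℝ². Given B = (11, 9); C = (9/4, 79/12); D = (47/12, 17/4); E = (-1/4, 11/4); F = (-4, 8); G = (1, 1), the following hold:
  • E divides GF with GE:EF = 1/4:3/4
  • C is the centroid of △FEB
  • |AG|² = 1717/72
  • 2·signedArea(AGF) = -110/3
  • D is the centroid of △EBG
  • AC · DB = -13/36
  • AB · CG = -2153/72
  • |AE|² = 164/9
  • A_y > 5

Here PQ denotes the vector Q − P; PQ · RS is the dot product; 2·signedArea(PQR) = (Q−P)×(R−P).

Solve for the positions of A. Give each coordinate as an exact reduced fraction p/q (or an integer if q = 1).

1. A_x = 37/12  [AC · DB = -13/36 ∩ 2·signedArea(AGF) = -110/3]
2. A_y = 65/12  [AC · DB = -13/36 ∩ 2·signedArea(AGF) = -110/3]
   → A = (37/12, 65/12)

A = (37/12, 65/12)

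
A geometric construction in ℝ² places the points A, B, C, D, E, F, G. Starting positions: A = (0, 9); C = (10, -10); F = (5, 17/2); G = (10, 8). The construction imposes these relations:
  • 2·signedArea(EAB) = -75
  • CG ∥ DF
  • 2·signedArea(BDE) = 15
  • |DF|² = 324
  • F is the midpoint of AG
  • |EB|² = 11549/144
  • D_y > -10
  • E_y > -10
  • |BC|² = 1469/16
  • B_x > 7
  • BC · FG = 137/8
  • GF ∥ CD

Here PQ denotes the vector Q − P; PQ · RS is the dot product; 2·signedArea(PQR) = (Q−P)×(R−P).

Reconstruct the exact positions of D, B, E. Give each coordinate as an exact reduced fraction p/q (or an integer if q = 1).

1. D_x = 5  [CG ∥ DF ∩ GF ∥ CD]
2. D_y = -19/2  [CG ∥ DF ∩ GF ∥ CD]
   → D = (5, -19/2)
3. B_x = 15/2  [line -5·x + 1/2·y + 303/8 = 0 ∩ |BC|² = 1469/16]
4. B_y = -3/4  [line -5·x + 1/2·y + 303/8 = 0 ∩ |BC|² = 1469/16]
   → B = (15/2, -3/4)
5. E_x = 20/3  [2·signedArea(BDE) = 15 ∩ 2·signedArea(EAB) = -75]
6. E_y = -29/3  [2·signedArea(BDE) = 15 ∩ 2·signedArea(EAB) = -75]
   → E = (20/3, -29/3)

B = (15/2, -3/4)
D = (5, -19/2)
E = (20/3, -29/3)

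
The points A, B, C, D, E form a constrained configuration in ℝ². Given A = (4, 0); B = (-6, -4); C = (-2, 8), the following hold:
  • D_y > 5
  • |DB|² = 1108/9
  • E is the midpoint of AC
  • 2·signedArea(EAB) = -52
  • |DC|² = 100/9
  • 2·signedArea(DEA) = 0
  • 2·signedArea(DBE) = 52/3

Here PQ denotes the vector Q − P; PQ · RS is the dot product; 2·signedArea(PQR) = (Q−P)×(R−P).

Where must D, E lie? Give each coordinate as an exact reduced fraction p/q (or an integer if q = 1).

1. E_x = 1  [E is the midpoint of AC]
2. E_y = 4  [E is the midpoint of AC]
   → E = (1, 4)
3. D_x = 0  [2·signedArea(DEA) = 0 ∩ 2·signedArea(DBE) = 52/3]
4. D_y = 16/3  [2·signedArea(DEA) = 0 ∩ 2·signedArea(DBE) = 52/3]
   → D = (0, 16/3)

D = (0, 16/3)
E = (1, 4)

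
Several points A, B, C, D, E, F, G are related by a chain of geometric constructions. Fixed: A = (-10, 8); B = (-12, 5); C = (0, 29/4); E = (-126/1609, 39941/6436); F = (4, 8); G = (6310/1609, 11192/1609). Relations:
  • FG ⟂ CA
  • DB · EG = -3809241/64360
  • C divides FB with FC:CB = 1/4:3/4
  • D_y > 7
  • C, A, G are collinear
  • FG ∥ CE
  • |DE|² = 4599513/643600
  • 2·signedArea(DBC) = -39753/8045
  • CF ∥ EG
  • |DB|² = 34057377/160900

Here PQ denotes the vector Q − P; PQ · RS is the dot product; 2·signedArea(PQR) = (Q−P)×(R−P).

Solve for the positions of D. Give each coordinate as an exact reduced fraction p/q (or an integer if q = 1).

1. D_x = 19056/8045  [2·signedArea(DBC) = -39753/8045 ∩ DB · EG = -3809241/64360]
2. D_y = 117173/16090  [2·signedArea(DBC) = -39753/8045 ∩ DB · EG = -3809241/64360]
   → D = (19056/8045, 117173/16090)

D = (19056/8045, 117173/16090)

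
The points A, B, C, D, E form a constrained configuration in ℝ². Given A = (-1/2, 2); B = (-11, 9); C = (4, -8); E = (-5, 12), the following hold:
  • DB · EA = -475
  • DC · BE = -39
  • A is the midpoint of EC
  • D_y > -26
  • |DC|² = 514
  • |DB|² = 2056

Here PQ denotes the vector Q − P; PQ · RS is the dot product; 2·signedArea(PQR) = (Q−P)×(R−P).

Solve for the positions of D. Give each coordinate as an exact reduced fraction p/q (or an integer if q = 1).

D = (19, -25)

1. D_x = 19  [DC · BE = -39 ∩ DB · EA = -475]
2. D_y = -25  [DC · BE = -39 ∩ DB · EA = -475]
   → D = (19, -25)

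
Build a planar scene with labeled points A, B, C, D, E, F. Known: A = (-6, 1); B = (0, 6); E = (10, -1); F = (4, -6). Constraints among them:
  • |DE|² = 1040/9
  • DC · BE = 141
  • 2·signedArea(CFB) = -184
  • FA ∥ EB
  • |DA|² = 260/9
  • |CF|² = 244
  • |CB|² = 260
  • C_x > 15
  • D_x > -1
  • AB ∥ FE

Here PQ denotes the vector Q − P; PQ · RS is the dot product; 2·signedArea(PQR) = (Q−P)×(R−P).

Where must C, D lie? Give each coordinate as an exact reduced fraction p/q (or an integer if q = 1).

1. C_x = 16  [line -12·x + -4·y + 208 = 0 ∩ |CB|² = 260]
2. C_y = 4  [line -12·x + -4·y + 208 = 0 ∩ |CB|² = 260]
   → C = (16, 4)
3. D_x = -2/3  [line -10·x + 7·y + -9 = 0 ∩ |DA|² = 260/9]
4. D_y = 1/3  [line -10·x + 7·y + -9 = 0 ∩ |DA|² = 260/9]
   → D = (-2/3, 1/3)

C = (16, 4)
D = (-2/3, 1/3)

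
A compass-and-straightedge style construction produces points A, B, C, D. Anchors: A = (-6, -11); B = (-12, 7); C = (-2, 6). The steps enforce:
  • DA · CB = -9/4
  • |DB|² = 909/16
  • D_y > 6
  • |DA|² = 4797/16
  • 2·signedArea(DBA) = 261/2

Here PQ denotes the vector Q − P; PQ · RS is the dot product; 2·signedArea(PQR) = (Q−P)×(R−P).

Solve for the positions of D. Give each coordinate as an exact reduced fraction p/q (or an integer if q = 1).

1. D_x = -9/2  [DA · CB = -9/4 ∩ 2·signedArea(DBA) = 261/2]
2. D_y = 25/4  [DA · CB = -9/4 ∩ 2·signedArea(DBA) = 261/2]
   → D = (-9/2, 25/4)

D = (-9/2, 25/4)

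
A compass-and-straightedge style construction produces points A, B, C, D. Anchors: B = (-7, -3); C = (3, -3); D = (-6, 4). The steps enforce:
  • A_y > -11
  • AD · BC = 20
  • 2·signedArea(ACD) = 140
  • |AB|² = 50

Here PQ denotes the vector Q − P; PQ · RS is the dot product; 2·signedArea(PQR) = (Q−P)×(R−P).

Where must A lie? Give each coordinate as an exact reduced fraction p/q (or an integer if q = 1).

A = (-8, -10)

1. A_x = -8  [2·signedArea(ACD) = 140 ∩ AD · BC = 20]
2. A_y = -10  [2·signedArea(ACD) = 140 ∩ AD · BC = 20]
   → A = (-8, -10)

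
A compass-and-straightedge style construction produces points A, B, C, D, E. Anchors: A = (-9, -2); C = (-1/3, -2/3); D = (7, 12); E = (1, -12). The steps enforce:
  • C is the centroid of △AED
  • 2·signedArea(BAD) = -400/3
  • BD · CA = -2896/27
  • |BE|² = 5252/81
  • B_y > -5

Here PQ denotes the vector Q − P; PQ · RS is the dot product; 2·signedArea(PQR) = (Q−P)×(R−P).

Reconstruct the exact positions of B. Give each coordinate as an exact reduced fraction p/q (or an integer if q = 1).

1. B_x = -25/9  [2·signedArea(BAD) = -400/3 ∩ BD · CA = -2896/27]
2. B_y = -44/9  [2·signedArea(BAD) = -400/3 ∩ BD · CA = -2896/27]
   → B = (-25/9, -44/9)

B = (-25/9, -44/9)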